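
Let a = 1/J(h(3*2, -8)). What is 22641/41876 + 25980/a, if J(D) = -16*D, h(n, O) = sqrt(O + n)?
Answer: 22641/41876 - 415680*I*sqrt(2) ≈ 0.54067 - 5.8786e+5*I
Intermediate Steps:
a = I*sqrt(2)/32 (a = 1/(-16*sqrt(-8 + 3*2)) = 1/(-16*sqrt(-8 + 6)) = 1/(-16*I*sqrt(2)) = I*sqrt(2)/32 ≈ 0.044194*I)
22641/41876 + 25980/a = 22641/41876 + 25980/((I*sqrt(2)/32)) = 22641*(1/41876) + 25980*(-16*I*sqrt(2)) = 22641/41876 - 415680*I*sqrt(2)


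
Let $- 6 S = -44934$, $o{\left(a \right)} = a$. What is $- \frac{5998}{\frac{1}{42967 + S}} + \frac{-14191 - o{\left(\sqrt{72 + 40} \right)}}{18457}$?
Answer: $- \frac{5585735833407}{18457} - \frac{4 \sqrt{7}}{18457} \approx -3.0264 \cdot 10^{8}$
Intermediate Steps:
$S = 7489$ ($S = \left(- \frac{1}{6}\right) \left(-44934\right) = 7489$)
$- \frac{5998}{\frac{1}{42967 + S}} + \frac{-14191 - o{\left(\sqrt{72 + 40} \right)}}{18457} = - \frac{5998}{\frac{1}{42967 + 7489}} + \frac{-14191 - \sqrt{72 + 40}}{18457} = - \frac{5998}{\frac{1}{50456}} + \left(-14191 - \sqrt{112}\right) \frac{1}{18457} = - 5998 \frac{1}{\frac{1}{50456}} + \left(-14191 - 4 \sqrt{7}\right) \frac{1}{18457} = \left(-5998\right) 50456 + \left(-14191 - 4 \sqrt{7}\right) \frac{1}{18457} = -302635088 - \left(\frac{14191}{18457} + \frac{4 \sqrt{7}}{18457}\right) = - \frac{5585735833407}{18457} - \frac{4 \sqrt{7}}{18457}$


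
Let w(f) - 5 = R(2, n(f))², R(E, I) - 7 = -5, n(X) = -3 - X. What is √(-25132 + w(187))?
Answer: I*√25123 ≈ 158.5*I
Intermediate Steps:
R(E, I) = 2 (R(E, I) = 7 - 5 = 2)
w(f) = 9 (w(f) = 5 + 2² = 5 + 4 = 9)
√(-25132 + w(187)) = √(-25132 + 9) = √(-25123) = I*√25123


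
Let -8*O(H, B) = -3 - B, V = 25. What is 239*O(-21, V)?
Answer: 1673/2 ≈ 836.50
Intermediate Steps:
O(H, B) = 3/8 + B/8 (O(H, B) = -(-3 - B)/8 = 3/8 + B/8)
239*O(-21, V) = 239*(3/8 + (⅛)*25) = 239*(3/8 + 25/8) = 239*(7/2) = 1673/2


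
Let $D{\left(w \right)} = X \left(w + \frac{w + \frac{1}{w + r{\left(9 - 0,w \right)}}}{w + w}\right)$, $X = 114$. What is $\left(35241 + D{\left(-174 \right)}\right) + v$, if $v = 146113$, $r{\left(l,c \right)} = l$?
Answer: $\frac{1546272769}{9570} \approx 1.6158 \cdot 10^{5}$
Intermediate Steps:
$D{\left(w \right)} = 114 w + \frac{57 \left(w + \frac{1}{9 + w}\right)}{w}$ ($D{\left(w \right)} = 114 \left(w + \frac{w + \frac{1}{w + \left(9 - 0\right)}}{w + w}\right) = 114 \left(w + \frac{w + \frac{1}{w + \left(9 + 0\right)}}{2 w}\right) = 114 \left(w + \left(w + \frac{1}{w + 9}\right) \frac{1}{2 w}\right) = 114 \left(w + \left(w + \frac{1}{9 + w}\right) \frac{1}{2 w}\right) = 114 \left(w + \frac{w + \frac{1}{9 + w}}{2 w}\right) = 114 w + \frac{57 \left(w + \frac{1}{9 + w}\right)}{w}$)
$\left(35241 + D{\left(-174 \right)}\right) + v = \left(35241 + \frac{57 \left(1 + 2 \left(-174\right)^{3} + 9 \left(-174\right) + 19 \left(-174\right)^{2}\right)}{\left(-174\right) \left(9 - 174\right)}\right) + 146113 = \left(35241 + 57 \left(- \frac{1}{174}\right) \frac{1}{-165} \left(1 + 2 \left(-5268024\right) - 1566 + 19 \cdot 30276\right)\right) + 146113 = \left(35241 + 57 \left(- \frac{1}{174}\right) \left(- \frac{1}{165}\right) \left(1 - 10536048 - 1566 + 575244\right)\right) + 146113 = \left(35241 + 57 \left(- \frac{1}{174}\right) \left(- \frac{1}{165}\right) \left(-9962369\right)\right) + 146113 = \left(35241 - \frac{189285011}{9570}\right) + 146113 = \frac{147971359}{9570} + 146113 = \frac{1546272769}{9570}$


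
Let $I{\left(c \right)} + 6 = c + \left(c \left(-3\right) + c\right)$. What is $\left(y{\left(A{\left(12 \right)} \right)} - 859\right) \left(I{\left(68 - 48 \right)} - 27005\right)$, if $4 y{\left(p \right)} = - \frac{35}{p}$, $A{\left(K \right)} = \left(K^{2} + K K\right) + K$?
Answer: $\frac{5572900177}{240} \approx 2.322 \cdot 10^{7}$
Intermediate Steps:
$A{\left(K \right)} = K + 2 K^{2}$ ($A{\left(K \right)} = \left(K^{2} + K^{2}\right) + K = 2 K^{2} + K = K + 2 K^{2}$)
$y{\left(p \right)} = - \frac{35}{4 p}$ ($y{\left(p \right)} = \frac{\left(-35\right) \frac{1}{p}}{4} = - \frac{35}{4 p}$)
$I{\left(c \right)} = -6 - c$ ($I{\left(c \right)} = -6 + \left(c + \left(c \left(-3\right) + c\right)\right) = -6 + \left(c + \left(- 3 c + c\right)\right) = -6 + \left(c - 2 c\right) = -6 - c$)
$\left(y{\left(A{\left(12 \right)} \right)} - 859\right) \left(I{\left(68 - 48 \right)} - 27005\right) = \left(- \frac{35}{4 \cdot 12 \left(1 + 2 \cdot 12\right)} - 859\right) \left(\left(-6 - \left(68 - 48\right)\right) - 27005\right) = \left(- \frac{35}{4 \cdot 12 \left(1 + 24\right)} - 859\right) \left(\left(-6 - \left(68 - 48\right)\right) - 27005\right) = \left(- \frac{35}{4 \cdot 12 \cdot 25} - 859\right) \left(\left(-6 - 20\right) - 27005\right) = \left(- \frac{35}{4 \cdot 300} - 859\right) \left(\left(-6 - 20\right) - 27005\right) = \left(\left(- \frac{35}{4}\right) \frac{1}{300} - 859\right) \left(-26 - 27005\right) = \left(- \frac{7}{240} - 859\right) \left(-27031\right) = \left(- \frac{206167}{240}\right) \left(-27031\right) = \frac{5572900177}{240}$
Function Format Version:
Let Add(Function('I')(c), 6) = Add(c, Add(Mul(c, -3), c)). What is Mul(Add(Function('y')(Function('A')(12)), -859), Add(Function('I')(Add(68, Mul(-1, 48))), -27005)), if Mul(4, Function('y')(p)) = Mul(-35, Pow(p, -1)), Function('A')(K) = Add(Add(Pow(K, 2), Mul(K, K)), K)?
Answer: Rational(5572900177, 240) ≈ 2.3220e+7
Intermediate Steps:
Function('A')(K) = Add(K, Mul(2, Pow(K, 2))) (Function('A')(K) = Add(Add(Pow(K, 2), Pow(K, 2)), K) = Add(Mul(2, Pow(K, 2)), K) = Add(K, Mul(2, Pow(K, 2))))
Function('y')(p) = Mul(Rational(-35, 4), Pow(p, -1)) (Function('y')(p) = Mul(Rational(1, 4), Mul(-35, Pow(p, -1))) = Mul(Rational(-35, 4), Pow(p, -1)))
Function('I')(c) = Add(-6, Mul(-1, c)) (Function('I')(c) = Add(-6, Add(c, Add(Mul(c, -3), c))) = Add(-6, Add(c, Add(Mul(-3, c), c))) = Add(-6, Add(c, Mul(-2, c))) = Add(-6, Mul(-1, c)))
Mul(Add(Function('y')(Function('A')(12)), -859), Add(Function('I')(Add(68, Mul(-1, 48))), -27005)) = Mul(Add(Mul(Rational(-35, 4), Pow(Mul(12, Add(1, Mul(2, 12))), -1)), -859), Add(Add(-6, Mul(-1, Add(68, Mul(-1, 48)))), -27005)) = Mul(Add(Mul(Rational(-35, 4), Pow(Mul(12, Add(1, 24)), -1)), -859), Add(Add(-6, Mul(-1, Add(68, -48))), -27005)) = Mul(Add(Mul(Rational(-35, 4), Pow(Mul(12, 25), -1)), -859), Add(Add(-6, Mul(-1, 20)), -27005)) = Mul(Add(Mul(Rational(-35, 4), Pow(300, -1)), -859), Add(Add(-6, -20), -27005)) = Mul(Add(Mul(Rational(-35, 4), Rational(1, 300)), -859), Add(-26, -27005)) = Mul(Add(Rational(-7, 240), -859), -27031) = Mul(Rational(-206167, 240), -27031) = Rational(5572900177, 240)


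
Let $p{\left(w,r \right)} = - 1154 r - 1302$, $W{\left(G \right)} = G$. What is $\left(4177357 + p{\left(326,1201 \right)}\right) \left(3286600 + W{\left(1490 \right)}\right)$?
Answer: $9174103197090$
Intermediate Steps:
$p{\left(w,r \right)} = -1302 - 1154 r$
$\left(4177357 + p{\left(326,1201 \right)}\right) \left(3286600 + W{\left(1490 \right)}\right) = \left(4177357 - 1387256\right) \left(3286600 + 1490\right) = \left(4177357 - 1387256\right) 3288090 = 2790101 \cdot 3288090 = 9174103197090$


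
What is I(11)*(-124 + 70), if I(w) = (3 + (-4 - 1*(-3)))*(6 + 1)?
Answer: -756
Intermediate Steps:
I(w) = 14 (I(w) = (3 + (-4 + 3))*7 = (3 - 1)*7 = 2*7 = 14)
I(11)*(-124 + 70) = 14*(-124 + 70) = 14*(-54) = -756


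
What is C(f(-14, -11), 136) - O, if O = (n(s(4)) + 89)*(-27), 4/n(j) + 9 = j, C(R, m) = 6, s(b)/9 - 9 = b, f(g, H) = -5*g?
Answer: 2410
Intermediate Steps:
s(b) = 81 + 9*b
n(j) = 4/(-9 + j)
O = -2404 (O = (4/(-9 + (81 + 9*4)) + 89)*(-27) = (4/(-9 + (81 + 36)) + 89)*(-27) = (4/(-9 + 117) + 89)*(-27) = (4/108 + 89)*(-27) = (4*(1/108) + 89)*(-27) = (1/27 + 89)*(-27) = (2404/27)*(-27) = -2404)
C(f(-14, -11), 136) - O = 6 - 1*(-2404) = 6 + 2404 = 2410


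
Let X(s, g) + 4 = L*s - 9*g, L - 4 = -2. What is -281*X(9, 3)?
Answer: 3653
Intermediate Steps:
L = 2 (L = 4 - 2 = 2)
X(s, g) = -4 - 9*g + 2*s (X(s, g) = -4 + (2*s - 9*g) = -4 + (-9*g + 2*s) = -4 - 9*g + 2*s)
-281*X(9, 3) = -281*(-4 - 9*3 + 2*9) = -281*(-4 - 27 + 18) = -281*(-13) = 3653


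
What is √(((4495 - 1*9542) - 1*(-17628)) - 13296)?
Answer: I*√715 ≈ 26.739*I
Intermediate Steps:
√(((4495 - 1*9542) - 1*(-17628)) - 13296) = √(((4495 - 9542) + 17628) - 13296) = √((-5047 + 17628) - 13296) = √(12581 - 13296) = √(-715) = I*√715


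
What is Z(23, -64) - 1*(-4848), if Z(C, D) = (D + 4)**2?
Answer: 8448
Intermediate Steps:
Z(C, D) = (4 + D)**2
Z(23, -64) - 1*(-4848) = (4 - 64)**2 - 1*(-4848) = (-60)**2 + 4848 = 3600 + 4848 = 8448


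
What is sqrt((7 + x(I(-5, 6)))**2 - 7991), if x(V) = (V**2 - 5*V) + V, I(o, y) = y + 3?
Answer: I*sqrt(5287) ≈ 72.712*I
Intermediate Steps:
I(o, y) = 3 + y
x(V) = V**2 - 4*V
sqrt((7 + x(I(-5, 6)))**2 - 7991) = sqrt((7 + (3 + 6)*(-4 + (3 + 6)))**2 - 7991) = sqrt((7 + 9*(-4 + 9))**2 - 7991) = sqrt((7 + 9*5)**2 - 7991) = sqrt((7 + 45)**2 - 7991) = sqrt(52**2 - 7991) = sqrt(2704 - 7991) = sqrt(-5287) = I*sqrt(5287)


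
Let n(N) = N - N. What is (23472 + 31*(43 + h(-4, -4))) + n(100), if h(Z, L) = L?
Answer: 24681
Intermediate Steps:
n(N) = 0
(23472 + 31*(43 + h(-4, -4))) + n(100) = (23472 + 31*(43 - 4)) + 0 = (23472 + 31*39) + 0 = (23472 + 1209) + 0 = 24681 + 0 = 24681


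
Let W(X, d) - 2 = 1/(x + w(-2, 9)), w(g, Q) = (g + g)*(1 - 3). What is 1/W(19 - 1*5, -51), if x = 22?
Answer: 30/61 ≈ 0.49180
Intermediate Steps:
w(g, Q) = -4*g (w(g, Q) = (2*g)*(-2) = -4*g)
W(X, d) = 61/30 (W(X, d) = 2 + 1/(22 - 4*(-2)) = 2 + 1/(22 + 8) = 2 + 1/30 = 61/30)
1/W(19 - 1*5, -51) = 1/(61/30) = 30/61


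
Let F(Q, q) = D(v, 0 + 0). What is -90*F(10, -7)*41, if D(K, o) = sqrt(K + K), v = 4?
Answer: -7380*sqrt(2) ≈ -10437.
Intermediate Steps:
D(K, o) = sqrt(2)*sqrt(K) (D(K, o) = sqrt(2*K) = sqrt(2)*sqrt(K))
F(Q, q) = 2*sqrt(2) (F(Q, q) = sqrt(2)*sqrt(4) = sqrt(2)*2 = 2*sqrt(2))
-90*F(10, -7)*41 = -180*sqrt(2)*41 = -7380*sqrt(2)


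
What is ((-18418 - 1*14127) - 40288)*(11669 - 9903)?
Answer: -128623078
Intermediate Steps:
((-18418 - 1*14127) - 40288)*(11669 - 9903) = ((-18418 - 14127) - 40288)*1766 = (-32545 - 40288)*1766 = -72833*1766 = -128623078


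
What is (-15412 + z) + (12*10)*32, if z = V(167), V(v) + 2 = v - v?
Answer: -11574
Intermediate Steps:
V(v) = -2 (V(v) = -2 + (v - v) = -2 + 0 = -2)
z = -2
(-15412 + z) + (12*10)*32 = (-15412 - 2) + (12*10)*32 = -15414 + 120*32 = -15414 + 3840 = -11574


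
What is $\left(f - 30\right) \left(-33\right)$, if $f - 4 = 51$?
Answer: $-825$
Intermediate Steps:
$f = 55$ ($f = 4 + 51 = 55$)
$\left(f - 30\right) \left(-33\right) = \left(55 - 30\right) \left(-33\right) = 25 \left(-33\right) = -825$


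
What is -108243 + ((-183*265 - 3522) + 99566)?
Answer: -60694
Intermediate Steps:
-108243 + ((-183*265 - 3522) + 99566) = -108243 + ((-48495 - 3522) + 99566) = -108243 + (-52017 + 99566) = -108243 + 47549 = -60694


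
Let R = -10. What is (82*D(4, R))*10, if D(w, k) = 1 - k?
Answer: 9020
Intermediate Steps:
(82*D(4, R))*10 = (82*(1 - 1*(-10)))*10 = (82*(1 + 10))*10 = (82*11)*10 = 902*10 = 9020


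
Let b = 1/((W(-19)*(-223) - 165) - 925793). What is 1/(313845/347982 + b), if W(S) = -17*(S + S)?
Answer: 62057717952/55969803923 ≈ 1.1088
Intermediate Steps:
W(S) = -34*S
b = -1/1070016 (b = 1/((-34*(-19)*(-223) - 165) - 925793) = 1/((646*(-223) - 165) - 925793) = 1/((-144058 - 165) - 925793) = 1/(-144223 - 925793) = 1/(-1070016) = -1/1070016 ≈ -9.3457e-7)
1/(313845/347982 + b) = 1/(313845/347982 - 1/1070016) = 1/(313845*(1/347982) - 1/1070016) = 1/(104615/115994 - 1/1070016) = 1/(55969803923/62057717952) = 62057717952/55969803923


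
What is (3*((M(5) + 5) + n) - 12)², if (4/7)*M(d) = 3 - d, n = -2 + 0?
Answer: 729/4 ≈ 182.25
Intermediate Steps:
n = -2
M(d) = 21/4 - 7*d/4 (M(d) = 7*(3 - d)/4 = 21/4 - 7*d/4)
(3*((M(5) + 5) + n) - 12)² = (3*(((21/4 - 7/4*5) + 5) - 2) - 12)² = (3*(((21/4 - 35/4) + 5) - 2) - 12)² = (3*((-7/2 + 5) - 2) - 12)² = (3*(3/2 - 2) - 12)² = (3*(-½) - 12)² = (-3/2 - 12)² = (-27/2)² = 729/4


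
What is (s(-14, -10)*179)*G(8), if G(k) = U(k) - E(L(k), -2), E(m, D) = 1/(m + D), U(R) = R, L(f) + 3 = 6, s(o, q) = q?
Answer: -12530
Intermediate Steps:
L(f) = 3 (L(f) = -3 + 6 = 3)
E(m, D) = 1/(D + m)
G(k) = -1 + k (G(k) = k - 1/(-2 + 3) = k - 1/1 = k - 1*1 = k - 1 = -1 + k)
(s(-14, -10)*179)*G(8) = (-10*179)*(-1 + 8) = -1790*7 = -12530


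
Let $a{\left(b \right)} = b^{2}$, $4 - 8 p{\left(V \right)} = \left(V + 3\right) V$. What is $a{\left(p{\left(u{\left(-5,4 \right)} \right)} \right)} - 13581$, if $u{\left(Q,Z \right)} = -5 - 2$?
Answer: $-13572$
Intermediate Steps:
$u{\left(Q,Z \right)} = -7$ ($u{\left(Q,Z \right)} = -5 - 2 = -7$)
$p{\left(V \right)} = \frac{1}{2} - \frac{V \left(3 + V\right)}{8}$ ($p{\left(V \right)} = \frac{1}{2} - \frac{\left(V + 3\right) V}{8} = \frac{1}{2} - \frac{\left(3 + V\right) V}{8} = \frac{1}{2} - \frac{V \left(3 + V\right)}{8}$)
$a{\left(p{\left(u{\left(-5,4 \right)} \right)} \right)} - 13581 = \left(\frac{1}{2} - - \frac{21}{8} - \frac{\left(-7\right)^{2}}{8}\right)^{2} - 13581 = \left(\frac{1}{2} + \frac{21}{8} - \frac{49}{8}\right)^{2} - 13581 = \left(-3\right)^{2} - 13581 = 9 - 13581 = -13572$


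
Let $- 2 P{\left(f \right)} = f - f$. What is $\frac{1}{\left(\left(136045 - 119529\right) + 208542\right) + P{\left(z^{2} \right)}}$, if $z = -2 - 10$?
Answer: $\frac{1}{225058} \approx 4.4433 \cdot 10^{-6}$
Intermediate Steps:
$z = -12$
$P{\left(f \right)} = 0$ ($P{\left(f \right)} = - \frac{f - f}{2} = \left(- \frac{1}{2}\right) 0 = 0$)
$\frac{1}{\left(\left(136045 - 119529\right) + 208542\right) + P{\left(z^{2} \right)}} = \frac{1}{\left(\left(136045 - 119529\right) + 208542\right) + 0} = \frac{1}{\left(16516 + 208542\right) + 0} = \frac{1}{225058 + 0} = \frac{1}{225058}$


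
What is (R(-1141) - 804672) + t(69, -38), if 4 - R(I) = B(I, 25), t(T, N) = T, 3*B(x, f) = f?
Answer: -2413822/3 ≈ -8.0461e+5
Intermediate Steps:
B(x, f) = f/3
R(I) = -13/3 (R(I) = 4 - 25/3 = -13/3)
(R(-1141) - 804672) + t(69, -38) = (-13/3 - 804672) + 69 = -2414029/3 + 69 = -2413822/3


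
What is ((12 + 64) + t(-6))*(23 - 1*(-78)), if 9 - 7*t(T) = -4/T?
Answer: 163721/21 ≈ 7796.2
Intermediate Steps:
t(T) = 9/7 + 4/(7*T) (t(T) = 9/7 - (-4)/(7*T) = 9/7 + 4/(7*T))
((12 + 64) + t(-6))*(23 - 1*(-78)) = ((12 + 64) + (⅐)*(4 + 9*(-6))/(-6))*(23 - 1*(-78)) = (76 + (⅐)*(-⅙)*(4 - 54))*(23 + 78) = (76 + (⅐)*(-⅙)*(-50))*101 = (76 + 25/21)*101 = (1621/21)*101 = 163721/21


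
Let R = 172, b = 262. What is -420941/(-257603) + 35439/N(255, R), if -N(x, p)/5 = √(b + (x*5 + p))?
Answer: 420941/257603 - 35439*√1709/8545 ≈ -169.82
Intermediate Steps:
N(x, p) = -5*√(262 + p + 5*x) (N(x, p) = -5*√(262 + (x*5 + p)) = -5*√(262 + (5*x + p)) = -5*√(262 + (p + 5*x)) = -5*√(262 + p + 5*x))
-420941/(-257603) + 35439/N(255, R) = -420941/(-257603) + 35439/((-5*√(262 + 172 + 5*255))) = -420941*(-1/257603) + 35439/((-5*√(262 + 172 + 1275))) = 420941/257603 + 35439/((-5*√1709)) = 420941/257603 + 35439*(-√1709/8545) = 420941/257603 - 35439*√1709/8545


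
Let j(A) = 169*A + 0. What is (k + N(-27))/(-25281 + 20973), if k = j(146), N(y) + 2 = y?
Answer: -8215/1436 ≈ -5.7207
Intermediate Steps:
N(y) = -2 + y
j(A) = 169*A
k = 24674 (k = 169*146 = 24674)
(k + N(-27))/(-25281 + 20973) = (24674 + (-2 - 27))/(-25281 + 20973) = (24674 - 29)/(-4308) = 24645*(-1/4308) = -8215/1436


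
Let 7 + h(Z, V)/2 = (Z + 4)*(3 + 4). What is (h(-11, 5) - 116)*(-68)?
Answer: 15504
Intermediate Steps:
h(Z, V) = 42 + 14*Z (h(Z, V) = -14 + 2*((Z + 4)*(3 + 4)) = -14 + 2*((4 + Z)*7) = -14 + 2*(28 + 7*Z) = -14 + (56 + 14*Z) = 42 + 14*Z)
(h(-11, 5) - 116)*(-68) = ((42 + 14*(-11)) - 116)*(-68) = ((42 - 154) - 116)*(-68) = (-112 - 116)*(-68) = -228*(-68) = 15504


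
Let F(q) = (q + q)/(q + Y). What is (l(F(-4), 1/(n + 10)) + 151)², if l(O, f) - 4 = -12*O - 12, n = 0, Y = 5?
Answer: 57121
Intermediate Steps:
F(q) = 2*q/(5 + q) (F(q) = (q + q)/(q + 5) = (2*q)/(5 + q) = 2*q/(5 + q))
l(O, f) = -8 - 12*O (l(O, f) = 4 + (-12*O - 12) = 4 + (-12 - 12*O) = -8 - 12*O)
(l(F(-4), 1/(n + 10)) + 151)² = ((-8 - 24*(-4)/(5 - 4)) + 151)² = ((-8 - 24*(-4)/1) + 151)² = ((-8 - 24*(-4)) + 151)² = ((-8 - 12*(-8)) + 151)² = ((-8 + 96) + 151)² = (88 + 151)² = 239² = 57121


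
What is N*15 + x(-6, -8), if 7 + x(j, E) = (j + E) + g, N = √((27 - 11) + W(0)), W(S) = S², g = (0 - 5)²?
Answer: 64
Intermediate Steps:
g = 25 (g = (-5)² = 25)
N = 4 (N = √((27 - 11) + 0²) = √(16 + 0) = √16 = 4)
x(j, E) = 18 + E + j (x(j, E) = -7 + ((j + E) + 25) = -7 + ((E + j) + 25) = -7 + (25 + E + j) = 18 + E + j)
N*15 + x(-6, -8) = 4*15 + (18 - 8 - 6) = 60 + 4 = 64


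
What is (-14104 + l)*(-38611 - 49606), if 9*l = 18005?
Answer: 9609566027/9 ≈ 1.0677e+9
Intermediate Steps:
l = 18005/9 (l = (1/9)*18005 = 18005/9 ≈ 2000.6)
(-14104 + l)*(-38611 - 49606) = (-14104 + 18005/9)*(-38611 - 49606) = -108931/9*(-88217) = 9609566027/9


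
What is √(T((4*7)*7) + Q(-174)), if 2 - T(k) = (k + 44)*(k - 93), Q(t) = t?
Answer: 14*I*√127 ≈ 157.77*I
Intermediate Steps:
T(k) = 2 - (-93 + k)*(44 + k) (T(k) = 2 - (k + 44)*(k - 93) = 2 - (44 + k)*(-93 + k) = 2 - (-93 + k)*(44 + k))
√(T((4*7)*7) + Q(-174)) = √((4094 - ((4*7)*7)² + 49*((4*7)*7)) - 174) = √((4094 - (28*7)² + 49*(28*7)) - 174) = √((4094 - 1*196² + 49*196) - 174) = √((4094 - 1*38416 + 9604) - 174) = √((4094 - 38416 + 9604) - 174) = √(-24718 - 174) = √(-24892) = 14*I*√127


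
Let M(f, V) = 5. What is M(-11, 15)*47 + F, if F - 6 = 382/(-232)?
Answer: 27765/116 ≈ 239.35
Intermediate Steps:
F = 505/116 (F = 6 + 382/(-232) = 6 + 382*(-1/232) = 6 - 191/116 = 505/116 ≈ 4.3534)
M(-11, 15)*47 + F = 5*47 + 505/116 = 235 + 505/116 = 27765/116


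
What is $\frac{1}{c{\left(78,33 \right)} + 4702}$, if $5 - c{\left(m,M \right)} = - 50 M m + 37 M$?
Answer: $\frac{1}{132186} \approx 7.5651 \cdot 10^{-6}$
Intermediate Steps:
$c{\left(m,M \right)} = 5 - 37 M + 50 M m$ ($c{\left(m,M \right)} = 5 - \left(- 50 M m + 37 M\right) = 5 - \left(37 M - 50 M m\right) = 5 + \left(- 37 M + 50 M m\right) = 5 - 37 M + 50 M m$)
$\frac{1}{c{\left(78,33 \right)} + 4702} = \frac{1}{\left(5 - 1221 + 50 \cdot 33 \cdot 78\right) + 4702} = \frac{1}{\left(5 - 1221 + 128700\right) + 4702} = \frac{1}{127484 + 4702} = \frac{1}{132186}$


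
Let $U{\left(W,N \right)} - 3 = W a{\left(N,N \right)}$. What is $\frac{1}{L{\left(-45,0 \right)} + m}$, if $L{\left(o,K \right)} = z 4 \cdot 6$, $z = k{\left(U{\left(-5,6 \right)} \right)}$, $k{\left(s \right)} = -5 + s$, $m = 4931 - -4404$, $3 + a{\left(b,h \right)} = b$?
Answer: $\frac{1}{8927} \approx 0.00011202$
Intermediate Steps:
$a{\left(b,h \right)} = -3 + b$
$U{\left(W,N \right)} = 3 + W \left(-3 + N\right)$
$m = 9335$ ($m = 4931 + 4404 = 9335$)
$z = -17$ ($z = -5 + \left(3 - 5 \left(-3 + 6\right)\right) = -5 + \left(3 - 15\right) = -5 - 12 = -17$)
$L{\left(o,K \right)} = -408$ ($L{\left(o,K \right)} = \left(-17\right) 4 \cdot 6 = \left(-68\right) 6 = -408$)
$\frac{1}{L{\left(-45,0 \right)} + m} = \frac{1}{-408 + 9335} = \frac{1}{8927}$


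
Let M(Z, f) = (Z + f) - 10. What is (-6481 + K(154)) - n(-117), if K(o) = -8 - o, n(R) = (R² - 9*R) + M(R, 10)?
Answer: -21268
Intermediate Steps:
M(Z, f) = -10 + Z + f
n(R) = R² - 8*R (n(R) = (R² - 9*R) + (-10 + R + 10) = (R² - 9*R) + R = R² - 8*R)
(-6481 + K(154)) - n(-117) = (-6481 + (-8 - 1*154)) - (-117)*(-8 - 117) = (-6481 + (-8 - 154)) - (-117)*(-125) = (-6481 - 162) - 1*14625 = -6643 - 14625 = -21268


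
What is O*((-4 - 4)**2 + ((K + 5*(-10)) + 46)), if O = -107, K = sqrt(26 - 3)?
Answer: -6420 - 107*sqrt(23) ≈ -6933.2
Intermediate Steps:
K = sqrt(23) ≈ 4.7958
O*((-4 - 4)**2 + ((K + 5*(-10)) + 46)) = -107*((-4 - 4)**2 + ((sqrt(23) + 5*(-10)) + 46)) = -107*((-8)**2 + ((sqrt(23) - 50) + 46)) = -107*(64 + ((-50 + sqrt(23)) + 46)) = -107*(64 + (-4 + sqrt(23))) = -107*(60 + sqrt(23)) = -6420 - 107*sqrt(23)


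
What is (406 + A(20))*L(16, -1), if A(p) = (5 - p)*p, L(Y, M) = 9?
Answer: 954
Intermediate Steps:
A(p) = p*(5 - p)
(406 + A(20))*L(16, -1) = (406 + 20*(5 - 1*20))*9 = (406 + 20*(5 - 20))*9 = (406 + 20*(-15))*9 = (406 - 300)*9 = 106*9 = 954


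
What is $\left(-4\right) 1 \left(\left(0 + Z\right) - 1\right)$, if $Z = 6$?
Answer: $-20$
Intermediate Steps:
$\left(-4\right) 1 \left(\left(0 + Z\right) - 1\right) = \left(-4\right) 1 \left(\left(0 + 6\right) - 1\right) = - 4 \left(6 - 1\right) = \left(-4\right) 5 = -20$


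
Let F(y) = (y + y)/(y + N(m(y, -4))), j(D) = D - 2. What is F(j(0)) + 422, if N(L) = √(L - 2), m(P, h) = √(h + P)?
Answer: 422 + 4/(2 - √(-2 + I*√6)) ≈ 423.2 + 1.5625*I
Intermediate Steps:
m(P, h) = √(P + h)
N(L) = √(-2 + L)
j(D) = -2 + D
F(y) = 2*y/(y + √(-2 + √(-4 + y))) (F(y) = (y + y)/(y + √(-2 + √(y - 4))) = (2*y)/(y + √(-2 + √(-4 + y))) = 2*y/(y + √(-2 + √(-4 + y))))
F(j(0)) + 422 = 2*(-2 + 0)/((-2 + 0) + √(-2 + √(-4 + (-2 + 0)))) + 422 = 2*(-2)/(-2 + √(-2 + √(-4 - 2))) + 422 = 2*(-2)/(-2 + √(-2 + √(-6))) + 422 = 2*(-2)/(-2 + √(-2 + I*√6)) + 422 = -4/(-2 + √(-2 + I*√6)) + 422 = 422 - 4/(-2 + √(-2 + I*√6))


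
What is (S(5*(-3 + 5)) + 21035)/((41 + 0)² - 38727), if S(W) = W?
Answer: -21045/37046 ≈ -0.56808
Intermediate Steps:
(S(5*(-3 + 5)) + 21035)/((41 + 0)² - 38727) = (5*(-3 + 5) + 21035)/((41 + 0)² - 38727) = (5*2 + 21035)/(41² - 38727) = (10 + 21035)/(1681 - 38727) = 21045/(-37046) = 21045*(-1/37046) = -21045/37046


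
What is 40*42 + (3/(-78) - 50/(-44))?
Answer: 240397/143 ≈ 1681.1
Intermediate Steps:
40*42 + (3/(-78) - 50/(-44)) = 1680 + (3*(-1/78) - 50*(-1/44)) = 1680 + (-1/26 + 25/22) = 1680 + 157/143 = 240397/143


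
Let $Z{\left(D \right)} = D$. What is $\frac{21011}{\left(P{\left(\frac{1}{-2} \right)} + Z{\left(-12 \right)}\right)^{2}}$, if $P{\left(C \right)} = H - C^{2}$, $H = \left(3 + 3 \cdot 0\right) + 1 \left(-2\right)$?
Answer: $\frac{336176}{2025} \approx 166.01$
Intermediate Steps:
$H = 1$ ($H = \left(3 + 0\right) - 2 = 3 - 2 = 1$)
$P{\left(C \right)} = 1 - C^{2}$
$\frac{21011}{\left(P{\left(\frac{1}{-2} \right)} + Z{\left(-12 \right)}\right)^{2}} = \frac{21011}{\left(\left(1 - \left(\frac{1}{-2}\right)^{2}\right) - 12\right)^{2}} = \frac{21011}{\left(\left(1 - \left(- \frac{1}{2}\right)^{2}\right) - 12\right)^{2}} = \frac{21011}{\left(\left(1 - \frac{1}{4}\right) - 12\right)^{2}} = \frac{21011}{\left(\frac{3}{4} - 12\right)^{2}} = \frac{21011}{\left(- \frac{45}{4}\right)^{2}} = \frac{21011}{\frac{2025}{16}} = 21011 \cdot \frac{16}{2025} = \frac{336176}{2025}$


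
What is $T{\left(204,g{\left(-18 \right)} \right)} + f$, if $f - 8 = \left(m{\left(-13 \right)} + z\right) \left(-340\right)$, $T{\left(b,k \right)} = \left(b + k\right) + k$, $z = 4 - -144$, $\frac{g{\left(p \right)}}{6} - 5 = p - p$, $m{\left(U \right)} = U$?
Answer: $-45628$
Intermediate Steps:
$g{\left(p \right)} = 30$ ($g{\left(p \right)} = 30 + 6 \left(p - p\right) = 30 + 6 \cdot 0 = 30 + 0 = 30$)
$z = 148$ ($z = 4 + 144 = 148$)
$T{\left(b,k \right)} = b + 2 k$
$f = -45892$ ($f = 8 + \left(-13 + 148\right) \left(-340\right) = 8 + 135 \left(-340\right) = 8 - 45900 = -45892$)
$T{\left(204,g{\left(-18 \right)} \right)} + f = \left(204 + 2 \cdot 30\right) - 45892 = \left(204 + 60\right) - 45892 = 264 - 45892 = -45628$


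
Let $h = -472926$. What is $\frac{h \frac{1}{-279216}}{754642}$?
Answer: $\frac{78821}{35118020112} \approx 2.2445 \cdot 10^{-6}$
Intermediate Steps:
$\frac{h \frac{1}{-279216}}{754642} = \frac{\left(-472926\right) \frac{1}{-279216}}{754642} = \left(-472926\right) \left(- \frac{1}{279216}\right) \frac{1}{754642} = \frac{78821}{46536} \cdot \frac{1}{754642} = \frac{78821}{35118020112}$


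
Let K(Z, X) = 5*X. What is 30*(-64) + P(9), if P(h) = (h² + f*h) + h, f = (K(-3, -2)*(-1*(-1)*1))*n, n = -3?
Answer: -1560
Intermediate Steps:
f = 30 (f = ((5*(-2))*(-1*(-1)*1))*(-3) = -10*(-3) = 30)
P(h) = h² + 31*h (P(h) = (h² + 30*h) + h = h² + 31*h)
30*(-64) + P(9) = 30*(-64) + 9*(31 + 9) = -1920 + 9*40 = -1920 + 360 = -1560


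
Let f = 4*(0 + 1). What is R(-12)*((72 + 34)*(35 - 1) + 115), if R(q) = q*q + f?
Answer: 550412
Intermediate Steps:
f = 4 (f = 4*1 = 4)
R(q) = 4 + q**2 (R(q) = q*q + 4 = q**2 + 4 = 4 + q**2)
R(-12)*((72 + 34)*(35 - 1) + 115) = (4 + (-12)**2)*((72 + 34)*(35 - 1) + 115) = (4 + 144)*(106*34 + 115) = 148*(3604 + 115) = 148*3719 = 550412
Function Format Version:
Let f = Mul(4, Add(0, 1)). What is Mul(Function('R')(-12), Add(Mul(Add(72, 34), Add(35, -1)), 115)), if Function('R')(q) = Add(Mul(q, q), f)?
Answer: 550412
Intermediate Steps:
f = 4 (f = Mul(4, 1) = 4)
Function('R')(q) = Add(4, Pow(q, 2)) (Function('R')(q) = Add(Mul(q, q), 4) = Add(Pow(q, 2), 4) = Add(4, Pow(q, 2)))
Mul(Function('R')(-12), Add(Mul(Add(72, 34), Add(35, -1)), 115)) = Mul(Add(4, Pow(-12, 2)), Add(Mul(Add(72, 34), Add(35, -1)), 115)) = Mul(Add(4, 144), Add(Mul(106, 34), 115)) = Mul(148, Add(3604, 115)) = Mul(148, 3719) = 550412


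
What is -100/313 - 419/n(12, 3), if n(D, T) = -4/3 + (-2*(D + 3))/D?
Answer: 784582/7199 ≈ 108.98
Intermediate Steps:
n(D, T) = -4/3 + (-6 - 2*D)/D (n(D, T) = -4*⅓ + (-2*(3 + D))/D = -4/3 + (-6 - 2*D)/D)
-100/313 - 419/n(12, 3) = -100/313 - 419/(-10/3 - 6/12) = -100*1/313 - 419/(-10/3 - 6*1/12) = -100/313 - 419/(-10/3 - ½) = -100/313 - 419/(-23/6) = -100/313 - 419*(-6/23) = -100/313 + 2514/23 = 784582/7199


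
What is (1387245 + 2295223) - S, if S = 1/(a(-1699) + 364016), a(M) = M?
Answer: 1334220758355/362317 ≈ 3.6825e+6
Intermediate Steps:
S = 1/362317 (S = 1/(-1699 + 364016) = 1/362317 ≈ 2.7600e-6)
(1387245 + 2295223) - S = (1387245 + 2295223) - 1*1/362317 = 3682468 - 1/362317 = 1334220758355/362317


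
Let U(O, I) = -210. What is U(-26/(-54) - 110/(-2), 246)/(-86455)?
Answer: 42/17291 ≈ 0.0024290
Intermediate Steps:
U(-26/(-54) - 110/(-2), 246)/(-86455) = -210/(-86455) = -210*(-1/86455) = 42/17291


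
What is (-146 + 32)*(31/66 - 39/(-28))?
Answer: -32699/154 ≈ -212.33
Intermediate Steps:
(-146 + 32)*(31/66 - 39/(-28)) = -114*(31*(1/66) - 39*(-1/28)) = -114*(31/66 + 39/28) = -114*1721/924 = -32699/154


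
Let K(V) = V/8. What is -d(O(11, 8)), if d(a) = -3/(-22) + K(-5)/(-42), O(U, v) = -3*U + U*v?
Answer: -559/3696 ≈ -0.15124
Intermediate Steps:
K(V) = V/8 (K(V) = V*(⅛) = V/8)
d(a) = 559/3696 (d(a) = -3/(-22) + ((⅛)*(-5))/(-42) = -3*(-1/22) - 5/8*(-1/42) = 3/22 + 5/336 = 559/3696)
-d(O(11, 8)) = -1*559/3696 = -559/3696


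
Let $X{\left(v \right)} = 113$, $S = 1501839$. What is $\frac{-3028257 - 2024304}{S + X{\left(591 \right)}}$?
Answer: $- \frac{5052561}{1501952} \approx -3.364$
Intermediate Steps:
$\frac{-3028257 - 2024304}{S + X{\left(591 \right)}} = \frac{-3028257 - 2024304}{1501839 + 113} = - \frac{5052561}{1501952}$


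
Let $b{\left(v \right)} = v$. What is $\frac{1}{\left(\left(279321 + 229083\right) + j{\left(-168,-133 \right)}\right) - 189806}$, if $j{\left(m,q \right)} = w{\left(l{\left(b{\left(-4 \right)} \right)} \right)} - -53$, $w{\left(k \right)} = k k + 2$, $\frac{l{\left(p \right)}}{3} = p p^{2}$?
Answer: $\frac{1}{355517} \approx 2.8128 \cdot 10^{-6}$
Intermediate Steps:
$l{\left(p \right)} = 3 p^{3}$ ($l{\left(p \right)} = 3 p p^{2} = 3 p^{3}$)
$w{\left(k \right)} = 2 + k^{2}$ ($w{\left(k \right)} = k^{2} + 2 = 2 + k^{2}$)
$j{\left(m,q \right)} = 36919$ ($j{\left(m,q \right)} = \left(2 + \left(3 \left(-4\right)^{3}\right)^{2}\right) - -53 = \left(2 + \left(3 \left(-64\right)\right)^{2}\right) + 53 = \left(2 + \left(-192\right)^{2}\right) + 53 = \left(2 + 36864\right) + 53 = 36866 + 53 = 36919$)
$\frac{1}{\left(\left(279321 + 229083\right) + j{\left(-168,-133 \right)}\right) - 189806} = \frac{1}{\left(\left(279321 + 229083\right) + 36919\right) - 189806} = \frac{1}{\left(508404 + 36919\right) - 189806} = \frac{1}{545323 - 189806} = \frac{1}{355517}$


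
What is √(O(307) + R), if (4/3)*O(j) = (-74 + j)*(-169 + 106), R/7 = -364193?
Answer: 7*I*√209009/2 ≈ 1600.1*I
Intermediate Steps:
R = -2549351 (R = 7*(-364193) = -2549351)
O(j) = 6993/2 - 189*j/4 (O(j) = 3*((-74 + j)*(-169 + 106))/4 = 3*((-74 + j)*(-63))/4 = 3*(4662 - 63*j)/4 = 6993/2 - 189*j/4)
√(O(307) + R) = √((6993/2 - 189/4*307) - 2549351) = √((6993/2 - 58023/4) - 2549351) = √(-44037/4 - 2549351) = √(-10241441/4) = 7*I*√209009/2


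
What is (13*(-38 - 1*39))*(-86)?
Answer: 86086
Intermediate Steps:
(13*(-38 - 1*39))*(-86) = (13*(-38 - 39))*(-86) = (13*(-77))*(-86) = -1001*(-86) = 86086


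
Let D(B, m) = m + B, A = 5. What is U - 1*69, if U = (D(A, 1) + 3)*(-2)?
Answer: -87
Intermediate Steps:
D(B, m) = B + m
U = -18 (U = ((5 + 1) + 3)*(-2) = (6 + 3)*(-2) = 9*(-2) = -18)
U - 1*69 = -18 - 1*69 = -18 - 69 = -87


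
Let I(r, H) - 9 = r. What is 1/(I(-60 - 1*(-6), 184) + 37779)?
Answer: 1/37734 ≈ 2.6501e-5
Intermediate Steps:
I(r, H) = 9 + r
1/(I(-60 - 1*(-6), 184) + 37779) = 1/((9 + (-60 - 1*(-6))) + 37779) = 1/((9 + (-60 + 6)) + 37779) = 1/((9 - 54) + 37779) = 1/(-45 + 37779) = 1/37734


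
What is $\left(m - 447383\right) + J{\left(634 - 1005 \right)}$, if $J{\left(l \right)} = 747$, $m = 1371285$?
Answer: $924649$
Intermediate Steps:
$\left(m - 447383\right) + J{\left(634 - 1005 \right)} = \left(1371285 - 447383\right) + 747 = 923902 + 747 = 924649$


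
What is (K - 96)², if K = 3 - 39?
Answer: 17424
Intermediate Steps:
K = -36
(K - 96)² = (-36 - 96)² = (-132)² = 17424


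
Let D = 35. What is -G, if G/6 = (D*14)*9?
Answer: -26460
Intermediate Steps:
G = 26460 (G = 6*((35*14)*9) = 6*(490*9) = 6*4410 = 26460)
-G = -1*26460 = -26460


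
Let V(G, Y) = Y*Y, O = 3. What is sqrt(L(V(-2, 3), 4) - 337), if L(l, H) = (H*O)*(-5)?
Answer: I*sqrt(397) ≈ 19.925*I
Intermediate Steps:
V(G, Y) = Y**2
L(l, H) = -15*H (L(l, H) = (H*3)*(-5) = (3*H)*(-5) = -15*H)
sqrt(L(V(-2, 3), 4) - 337) = sqrt(-15*4 - 337) = sqrt(-60 - 337) = sqrt(-397) = I*sqrt(397)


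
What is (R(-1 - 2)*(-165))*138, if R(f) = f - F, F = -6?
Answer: -68310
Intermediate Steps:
R(f) = 6 + f (R(f) = f - 1*(-6) = f + 6 = 6 + f)
(R(-1 - 2)*(-165))*138 = ((6 + (-1 - 2))*(-165))*138 = ((6 - 3)*(-165))*138 = (3*(-165))*138 = -495*138 = -68310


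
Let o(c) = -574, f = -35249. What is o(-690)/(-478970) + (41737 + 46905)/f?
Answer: -21218312907/8441606765 ≈ -2.5135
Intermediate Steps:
o(-690)/(-478970) + (41737 + 46905)/f = -574/(-478970) + (41737 + 46905)/(-35249) = -574*(-1/478970) + 88642*(-1/35249) = 287/239485 - 88642/35249 = -21218312907/8441606765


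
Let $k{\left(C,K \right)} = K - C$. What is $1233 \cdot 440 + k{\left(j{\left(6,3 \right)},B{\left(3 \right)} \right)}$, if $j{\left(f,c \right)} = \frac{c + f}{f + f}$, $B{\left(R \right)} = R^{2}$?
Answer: $\frac{2170113}{4} \approx 5.4253 \cdot 10^{5}$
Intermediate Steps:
$j{\left(f,c \right)} = \frac{c + f}{2 f}$
$1233 \cdot 440 + k{\left(j{\left(6,3 \right)},B{\left(3 \right)} \right)} = 1233 \cdot 440 + \left(3^{2} - \frac{3 + 6}{2 \cdot 6}\right) = 542520 + \left(9 - \frac{1}{2} \cdot \frac{1}{6} \cdot 9\right) = 542520 + \left(9 - \frac{3}{4}\right) = 542520 + \frac{33}{4} = \frac{2170113}{4}$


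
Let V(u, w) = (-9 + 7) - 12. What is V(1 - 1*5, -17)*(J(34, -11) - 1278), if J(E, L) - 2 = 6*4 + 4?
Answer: 17472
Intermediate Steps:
J(E, L) = 30 (J(E, L) = 2 + (6*4 + 4) = 2 + (24 + 4) = 2 + 28 = 30)
V(u, w) = -14 (V(u, w) = -2 - 12 = -14)
V(1 - 1*5, -17)*(J(34, -11) - 1278) = -14*(30 - 1278) = -14*(-1248) = 17472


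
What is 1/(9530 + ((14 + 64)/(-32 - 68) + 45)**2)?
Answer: 2500/28713521 ≈ 8.7067e-5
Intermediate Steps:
1/(9530 + ((14 + 64)/(-32 - 68) + 45)**2) = 1/(9530 + (78/(-100) + 45)**2) = 1/(9530 + (78*(-1/100) + 45)**2) = 1/(9530 + (-39/50 + 45)**2) = 1/(9530 + (2211/50)**2) = 1/(9530 + 4888521/2500) = 1/(28713521/2500) = 2500/28713521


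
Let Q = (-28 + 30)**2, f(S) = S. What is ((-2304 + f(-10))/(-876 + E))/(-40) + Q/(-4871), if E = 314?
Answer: -5680707/54750040 ≈ -0.10376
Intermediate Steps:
Q = 4 (Q = 2**2 = 4)
((-2304 + f(-10))/(-876 + E))/(-40) + Q/(-4871) = ((-2304 - 10)/(-876 + 314))/(-40) + 4/(-4871) = -2314/(-562)*(-1/40) + 4*(-1/4871) = -2314*(-1/562)*(-1/40) - 4/4871 = (1157/281)*(-1/40) - 4/4871 = -1157/11240 - 4/4871 = -5680707/54750040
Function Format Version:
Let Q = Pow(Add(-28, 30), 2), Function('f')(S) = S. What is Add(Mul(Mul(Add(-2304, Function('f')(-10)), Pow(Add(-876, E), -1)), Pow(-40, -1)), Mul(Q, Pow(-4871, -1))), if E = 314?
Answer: Rational(-5680707, 54750040) ≈ -0.10376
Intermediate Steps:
Q = 4 (Q = Pow(2, 2) = 4)
Add(Mul(Mul(Add(-2304, Function('f')(-10)), Pow(Add(-876, E), -1)), Pow(-40, -1)), Mul(Q, Pow(-4871, -1))) = Add(Mul(Mul(Add(-2304, -10), Pow(Add(-876, 314), -1)), Pow(-40, -1)), Mul(4, Pow(-4871, -1))) = Add(Mul(Mul(-2314, Pow(-562, -1)), Rational(-1, 40)), Mul(4, Rational(-1, 4871))) = Add(Mul(Mul(-2314, Rational(-1, 562)), Rational(-1, 40)), Rational(-4, 4871)) = Add(Mul(Rational(1157, 281), Rational(-1, 40)), Rational(-4, 4871)) = Add(Rational(-1157, 11240), Rational(-4, 4871)) = Rational(-5680707, 54750040)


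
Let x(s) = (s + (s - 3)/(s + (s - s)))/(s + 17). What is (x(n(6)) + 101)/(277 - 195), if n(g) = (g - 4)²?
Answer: 8501/6888 ≈ 1.2342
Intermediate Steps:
n(g) = (-4 + g)²
x(s) = (s + (-3 + s)/s)/(17 + s) (x(s) = (s + (-3 + s)/(s + 0))/(17 + s) = (s + (-3 + s)/s)/(17 + s))
(x(n(6)) + 101)/(277 - 195) = ((-3 + (-4 + 6)² + ((-4 + 6)²)²)/(((-4 + 6)²)*(17 + (-4 + 6)²)) + 101)/(277 - 195) = ((-3 + 2² + (2²)²)/((2²)*(17 + 2²)) + 101)/82 = ((-3 + 4 + 4²)/(4*(17 + 4)) + 101)*(1/82) = ((¼)*(-3 + 4 + 16)/21 + 101)*(1/82) = ((¼)*(1/21)*17 + 101)*(1/82) = (17/84 + 101)*(1/82) = (8501/84)*(1/82) = 8501/6888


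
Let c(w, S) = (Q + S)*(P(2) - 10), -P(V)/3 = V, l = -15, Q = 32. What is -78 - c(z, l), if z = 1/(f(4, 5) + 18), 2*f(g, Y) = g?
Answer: 194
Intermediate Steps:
f(g, Y) = g/2
z = 1/20 (z = 1/((½)*4 + 18) = 1/(2 + 18) = 1/20 ≈ 0.050000)
P(V) = -3*V
c(w, S) = -512 - 16*S (c(w, S) = (32 + S)*(-3*2 - 10) = (32 + S)*(-6 - 10) = (32 + S)*(-16) = -512 - 16*S)
-78 - c(z, l) = -78 - (-512 - 16*(-15)) = -78 - (-512 + 240) = -78 - 1*(-272) = -78 + 272 = 194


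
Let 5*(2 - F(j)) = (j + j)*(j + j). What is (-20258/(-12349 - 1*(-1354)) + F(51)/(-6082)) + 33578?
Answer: 1122780157291/33435795 ≈ 33580.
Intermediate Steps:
F(j) = 2 - 4*j**2/5 (F(j) = 2 - (j + j)*(j + j)/5 = 2 - 2*j*2*j/5 = 2 - 4*j**2/5)
(-20258/(-12349 - 1*(-1354)) + F(51)/(-6082)) + 33578 = (-20258/(-12349 - 1*(-1354)) + (2 - 4/5*51**2)/(-6082)) + 33578 = (-20258/(-12349 + 1354) + (2 - 4/5*2601)*(-1/6082)) + 33578 = (-20258/(-10995) + (2 - 10404/5)*(-1/6082)) + 33578 = (-20258*(-1/10995) - 10394/5*(-1/6082)) + 33578 = (20258/10995 + 5197/15205) + 33578 = 73032781/33435795 + 33578 = 1122780157291/33435795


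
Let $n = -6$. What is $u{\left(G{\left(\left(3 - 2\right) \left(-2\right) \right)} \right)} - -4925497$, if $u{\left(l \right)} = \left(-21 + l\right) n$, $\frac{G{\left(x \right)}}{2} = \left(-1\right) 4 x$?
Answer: $4925527$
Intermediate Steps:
$G{\left(x \right)} = - 8 x$ ($G{\left(x \right)} = 2 \left(-1\right) 4 x = 2 \left(- 4 x\right) = - 8 x$)
$u{\left(l \right)} = 126 - 6 l$ ($u{\left(l \right)} = \left(-21 + l\right) \left(-6\right) = 126 - 6 l$)
$u{\left(G{\left(\left(3 - 2\right) \left(-2\right) \right)} \right)} - -4925497 = \left(126 - 6 \left(- 8 \left(3 - 2\right) \left(-2\right)\right)\right) - -4925497 = \left(126 - 6 \left(- 8 \cdot 1 \left(-2\right)\right)\right) + 4925497 = \left(126 - 6 \left(\left(-8\right) \left(-2\right)\right)\right) + 4925497 = \left(126 - 96\right) + 4925497 = 30 + 4925497 = 4925527$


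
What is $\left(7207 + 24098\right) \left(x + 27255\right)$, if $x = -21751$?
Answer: $172302720$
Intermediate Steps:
$\left(7207 + 24098\right) \left(x + 27255\right) = \left(7207 + 24098\right) \left(-21751 + 27255\right) = 31305 \cdot 5504 = 172302720$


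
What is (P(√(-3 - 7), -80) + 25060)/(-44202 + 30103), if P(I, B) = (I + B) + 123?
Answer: -25103/14099 - I*√10/14099 ≈ -1.7805 - 0.00022429*I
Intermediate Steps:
P(I, B) = 123 + B + I (P(I, B) = (B + I) + 123 = 123 + B + I)
(P(√(-3 - 7), -80) + 25060)/(-44202 + 30103) = ((123 - 80 + √(-3 - 7)) + 25060)/(-44202 + 30103) = ((123 - 80 + √(-10)) + 25060)/(-14099) = ((123 - 80 + I*√10) + 25060)*(-1/14099) = ((43 + I*√10) + 25060)*(-1/14099) = (25103 + I*√10)*(-1/14099) = -25103/14099 - I*√10/14099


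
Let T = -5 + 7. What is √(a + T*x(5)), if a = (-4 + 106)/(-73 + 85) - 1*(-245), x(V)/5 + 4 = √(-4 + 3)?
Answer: √(854 + 40*I)/2 ≈ 14.616 + 0.3421*I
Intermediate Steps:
T = 2
x(V) = -20 + 5*I (x(V) = -20 + 5*√(-4 + 3) = -20 + 5*√(-1) = -20 + 5*I)
a = 507/2 (a = 102/12 + 245 = 102*(1/12) + 245 = 17/2 + 245 = 507/2 ≈ 253.50)
√(a + T*x(5)) = √(507/2 + 2*(-20 + 5*I)) = √(507/2 + (-40 + 10*I)) = √(427/2 + 10*I)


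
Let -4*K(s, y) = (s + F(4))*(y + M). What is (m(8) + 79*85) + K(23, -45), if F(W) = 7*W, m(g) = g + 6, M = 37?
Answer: 6831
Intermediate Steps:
m(g) = 6 + g
K(s, y) = -(28 + s)*(37 + y)/4 (K(s, y) = -(s + 7*4)*(y + 37)/4 = -(s + 28)*(37 + y)/4 = -(28 + s)*(37 + y)/4)
(m(8) + 79*85) + K(23, -45) = ((6 + 8) + 79*85) + (-259 - 7*(-45) - 37/4*23 - ¼*23*(-45)) = (14 + 6715) + (-259 + 315 - 851/4 + 1035/4) = 6729 + 102 = 6831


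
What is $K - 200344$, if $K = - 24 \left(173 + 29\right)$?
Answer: $-205192$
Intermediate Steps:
$K = -4848$ ($K = \left(-24\right) 202 = -4848$)
$K - 200344 = -4848 - 200344 = -205192$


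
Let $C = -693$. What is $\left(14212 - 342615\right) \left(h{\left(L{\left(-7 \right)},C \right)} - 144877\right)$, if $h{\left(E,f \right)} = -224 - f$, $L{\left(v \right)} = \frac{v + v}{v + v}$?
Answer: $47424020424$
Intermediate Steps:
$L{\left(v \right)} = 1$ ($L{\left(v \right)} = \frac{2 v}{2 v} = 2 v \frac{1}{2 v} = 1$)
$\left(14212 - 342615\right) \left(h{\left(L{\left(-7 \right)},C \right)} - 144877\right) = \left(14212 - 342615\right) \left(\left(-224 - -693\right) - 144877\right) = - 328403 \left(\left(-224 + 693\right) - 144877\right) = - 328403 \left(469 - 144877\right) = \left(-328403\right) \left(-144408\right) = 47424020424$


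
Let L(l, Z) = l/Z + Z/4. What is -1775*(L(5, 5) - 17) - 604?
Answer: 102309/4 ≈ 25577.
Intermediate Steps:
L(l, Z) = Z/4 + l/Z (L(l, Z) = l/Z + Z*(¼) = l/Z + Z/4 = Z/4 + l/Z)
-1775*(L(5, 5) - 17) - 604 = -1775*(((¼)*5 + 5/5) - 17) - 604 = -1775*((5/4 + 5*(⅕)) - 17) - 604 = -1775*((5/4 + 1) - 17) - 604 = -1775*(9/4 - 17) - 604 = -1775*(-59)/4 - 604 = -355*(-295/4) - 604 = 104725/4 - 604 = 102309/4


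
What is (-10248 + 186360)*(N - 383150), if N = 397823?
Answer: 2584091376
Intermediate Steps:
(-10248 + 186360)*(N - 383150) = (-10248 + 186360)*(397823 - 383150) = 176112*14673 = 2584091376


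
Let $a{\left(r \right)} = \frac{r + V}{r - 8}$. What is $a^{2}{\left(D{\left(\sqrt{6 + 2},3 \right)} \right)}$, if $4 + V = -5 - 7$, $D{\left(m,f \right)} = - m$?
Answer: $\frac{\left(8 + \sqrt{2}\right)^{2}}{\left(4 + \sqrt{2}\right)^{2}} \approx 3.0234$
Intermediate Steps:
$V = -16$ ($V = -4 - 12 = -16$)
$a{\left(r \right)} = \frac{-16 + r}{-8 + r}$ ($a{\left(r \right)} = \frac{r - 16}{r - 8} = \frac{-16 + r}{-8 + r}$)
$a^{2}{\left(D{\left(\sqrt{6 + 2},3 \right)} \right)} = \left(\frac{-16 - \sqrt{6 + 2}}{-8 - \sqrt{6 + 2}}\right)^{2} = \left(\frac{-16 - \sqrt{8}}{-8 - \sqrt{8}}\right)^{2} = \left(\frac{-16 - 2 \sqrt{2}}{-8 - 2 \sqrt{2}}\right)^{2} = \frac{\left(-16 - 2 \sqrt{2}\right)^{2}}{\left(-8 - 2 \sqrt{2}\right)^{2}}$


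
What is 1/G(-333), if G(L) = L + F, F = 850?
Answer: 1/517 ≈ 0.0019342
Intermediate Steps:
G(L) = 850 + L (G(L) = L + 850 = 850 + L)
1/G(-333) = 1/(850 - 333) = 1/517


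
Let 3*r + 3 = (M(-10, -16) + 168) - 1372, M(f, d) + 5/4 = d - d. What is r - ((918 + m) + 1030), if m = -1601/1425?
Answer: -13392871/5700 ≈ -2349.6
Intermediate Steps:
M(f, d) = -5/4 (M(f, d) = -5/4 + (d - d) = -5/4 + 0 = -5/4)
m = -1601/1425 (m = -1601*1/1425 = -1601/1425 ≈ -1.1235)
r = -1611/4 (r = -1 + ((-5/4 + 168) - 1372)/3 = -1 + (667/4 - 1372)/3 = -1 + (1/3)*(-4821/4) = -1 - 1607/4 = -1611/4 ≈ -402.75)
r - ((918 + m) + 1030) = -1611/4 - ((918 - 1601/1425) + 1030) = -1611/4 - (1306549/1425 + 1030) = -1611/4 - 1*2774299/1425 = -1611/4 - 2774299/1425 = -13392871/5700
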